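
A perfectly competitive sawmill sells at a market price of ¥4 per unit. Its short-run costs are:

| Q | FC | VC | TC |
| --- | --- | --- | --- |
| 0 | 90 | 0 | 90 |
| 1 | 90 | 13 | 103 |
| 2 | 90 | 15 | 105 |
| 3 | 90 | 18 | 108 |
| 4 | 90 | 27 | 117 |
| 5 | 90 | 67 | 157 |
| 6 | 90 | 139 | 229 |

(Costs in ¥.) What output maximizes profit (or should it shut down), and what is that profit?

Q = 0 (shut down); profit = -¥90

Compute π = P·Q − TC at each output: Q=0: -90; Q=1: -99; Q=2: -97; Q=3: -96; Q=4: -101; Q=5: -137; Q=6: -205.
Profit is highest at Q = 0. Equivalently, the lowest AVC in the table is 18/3 ≈ ¥6 at Q = 3, and P = ¥4 falls below it — price never covers variable cost, so the firm shuts down and loses only its fixed cost.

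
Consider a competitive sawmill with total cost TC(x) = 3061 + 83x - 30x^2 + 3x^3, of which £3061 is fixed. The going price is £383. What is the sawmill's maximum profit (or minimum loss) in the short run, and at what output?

Profit = -£61 at x = 10

AVC = 83 - 30x + 3x^2 has its minimum £8 at x = 5; price £383 clears that bar, so the firm operates.
MC = 83 - 60x + 9x^2. Setting P = MC and taking the root on the rising branch gives x* = 10.
TR = 383·10 = 3830. TC = 3061 + 830 = 3891. Profit = 3830 − 3891 = -£61.
By producing, the firm covers all variable cost plus £3000 of fixed cost; shutting down would lose the full £3061.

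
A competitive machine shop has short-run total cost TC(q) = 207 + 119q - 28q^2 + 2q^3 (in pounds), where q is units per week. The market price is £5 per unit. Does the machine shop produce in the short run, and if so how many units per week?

Shut down

From TC, MC = TC'(q) = 119 - 56q + 6q^2 and AVC = VC/q = 119 - 28q + 2q^2.
The AVC parabola has its vertex at q = 28/4 = 7, where AVC = 119 - 28·7 + 2·7^2 = £21.
With P < min AVC (£5 < £21), every unit sold adds to the loss.
Best response: produce nothing and absorb the £207 fixed cost.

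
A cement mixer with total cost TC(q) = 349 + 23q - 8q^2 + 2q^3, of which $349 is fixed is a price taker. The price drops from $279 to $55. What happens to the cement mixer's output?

AVC = 23 - 8q + 2q^2, minimized at q = 2 where min AVC = $15. MC = 23 - 16q + 6q^2.
With P = $279 above the shutdown price, P = MC gives q = 8.
At P = $55 ≥ min AVC, set P = MC: q = 4. The firm stays open but cuts output.

Output falls from 8 to 4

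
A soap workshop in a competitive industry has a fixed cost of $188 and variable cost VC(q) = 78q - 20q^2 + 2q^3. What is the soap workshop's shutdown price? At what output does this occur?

$28 per unit, at q = 5

Short-run supply begins at min AVC. From VC = 78q - 20q^2 + 2q^3, AVC = 78 - 20q + 2q^2.
dAVC/dq = -20 + 4q = 0 gives q = 5. min AVC = 78 - 20·5 + 2·5^2 = 28.
For P < $28 the firm produces nothing.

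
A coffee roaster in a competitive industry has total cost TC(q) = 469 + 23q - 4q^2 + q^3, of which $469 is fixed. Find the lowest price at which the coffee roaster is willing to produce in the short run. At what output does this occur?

$19 per unit, at q = 2

Short-run supply begins at min AVC. From VC = 23q - 4q^2 + q^3, AVC = 23 - 4q + q^2.
At the minimum of AVC, MC = AVC. MC = 23 - 8q + 3q^2; setting MC = AVC gives 2q^2 - 4q = 0, so q = 2. min AVC = 19.
So the shutdown price is $19.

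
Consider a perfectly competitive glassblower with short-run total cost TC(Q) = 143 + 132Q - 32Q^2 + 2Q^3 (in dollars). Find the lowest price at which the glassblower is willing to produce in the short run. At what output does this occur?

$4 per unit, at Q = 8

The firm shuts down when price falls below the minimum of average variable cost. AVC = VC/Q = 132 - 32Q + 2Q^2.
At the minimum of AVC, MC = AVC. MC = 132 - 64Q + 6Q^2; setting MC = AVC gives 4Q^2 - 32Q = 0, so Q = 8. min AVC = 4.
The firm shuts down for any P below $4.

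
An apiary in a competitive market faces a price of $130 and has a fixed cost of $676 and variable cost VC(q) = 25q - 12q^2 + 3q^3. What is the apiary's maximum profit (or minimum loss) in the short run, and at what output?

Profit = -$226 at q = 5

AVC = 25 - 12q + 3q^2 has its minimum $13 at q = 2; price $130 clears that bar, so the firm operates.
MC = 25 - 24q + 9q^2. Setting P = MC and taking the root on the rising branch gives q* = 5.
TR = 130·5 = 650. TC = 676 + 200 = 876. Profit = 650 − 876 = -$226.
By producing, the firm covers all variable cost plus $450 of fixed cost; shutting down would lose the full $676.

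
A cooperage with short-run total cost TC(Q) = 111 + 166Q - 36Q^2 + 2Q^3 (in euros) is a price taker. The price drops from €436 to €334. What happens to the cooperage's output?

MC = 166 - 72Q + 6Q^2; the shutdown threshold is min AVC = €4 (at Q = 9).
With P = €436 above the shutdown price, P = MC gives Q = 15.
At P = €334 ≥ min AVC, set P = MC: Q = 14. The firm stays open but cuts output.

Output falls from 15 to 14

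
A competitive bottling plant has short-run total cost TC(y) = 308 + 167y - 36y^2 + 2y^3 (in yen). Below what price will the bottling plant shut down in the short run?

The shutdown price is the minimum of AVC. VC = 167y - 36y^2 + 2y^3, so AVC = 167 - 36y + 2y^2.
dAVC/dy = -36 + 4y = 0 gives y = 9. min AVC = 167 - 36·9 + 2·9^2 = 5.
For P < ¥5 the firm produces nothing.

¥5 per unit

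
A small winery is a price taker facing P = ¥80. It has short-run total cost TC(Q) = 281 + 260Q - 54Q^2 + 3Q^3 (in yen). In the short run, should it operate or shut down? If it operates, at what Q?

Variable cost is VC = 260Q - 54Q^2 + 3Q^3, so AVC = VC/Q = 260 - 54Q + 3Q^2 and MC = dTC/dQ = 260 - 108Q + 9Q^2.
The AVC parabola has its vertex at Q = 54/6 = 9, where AVC = 260 - 54·9 + 3·9^2 = ¥17.
Because ¥80 ≥ ¥17, revenue can cover variable cost; the firm operates.
Set P = MC: 80 = 260 - 108Q + 9Q^2 → 180 - 108Q + 9Q^2 = 0. The roots are Q = 2 and Q = 10; the profit-maximizing output is on the rising part of MC, so Q* = 10.
Check: AVC at Q = 10 is ¥20 ≤ P, so revenue covers variable cost.
Profit = P·Q − TC = 80·10 − 481 = ¥319.

Produce at Q = 10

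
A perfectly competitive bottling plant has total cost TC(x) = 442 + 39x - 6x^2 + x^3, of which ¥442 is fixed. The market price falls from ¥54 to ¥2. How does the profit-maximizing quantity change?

MC = 39 - 12x + 3x^2; the shutdown threshold is min AVC = ¥30 (at x = 3).
At P = ¥54 ≥ min AVC, set P = MC on the rising branch: x = 5.
At P = ¥2 < min AVC = ¥30, price no longer covers variable cost at any output, so the firm shuts down: x = 0.

Output falls from 5 to 0 (the firm shuts down)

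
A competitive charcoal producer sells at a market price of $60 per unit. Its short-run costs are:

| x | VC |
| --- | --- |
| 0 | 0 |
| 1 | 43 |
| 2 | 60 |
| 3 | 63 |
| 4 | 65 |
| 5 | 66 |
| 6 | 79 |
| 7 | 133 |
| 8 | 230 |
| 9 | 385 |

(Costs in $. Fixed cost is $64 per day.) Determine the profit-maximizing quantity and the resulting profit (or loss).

x = 7; profit = $223

Profit at each row (π = 60x − TC): x=0: -64; x=1: -47; x=2: -4; x=3: 53; x=4: 111; x=5: 170; x=6: 217; x=7: 223; x=8: 186; x=9: 91.
Profit is maximized at x = 7. AVC there is 133/7 = $19 ≤ P, so producing beats shutting down (which would give -$64).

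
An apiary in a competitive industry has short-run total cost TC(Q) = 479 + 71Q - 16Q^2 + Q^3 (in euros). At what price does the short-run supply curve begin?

The firm shuts down when price falls below the minimum of average variable cost. AVC = VC/Q = 71 - 16Q + Q^2.
dAVC/dQ = -16 + 2Q = 0 gives Q = 8. min AVC = 71 - 16·8 + 8^2 = 7.
So the shutdown price is €7.

€7 per unit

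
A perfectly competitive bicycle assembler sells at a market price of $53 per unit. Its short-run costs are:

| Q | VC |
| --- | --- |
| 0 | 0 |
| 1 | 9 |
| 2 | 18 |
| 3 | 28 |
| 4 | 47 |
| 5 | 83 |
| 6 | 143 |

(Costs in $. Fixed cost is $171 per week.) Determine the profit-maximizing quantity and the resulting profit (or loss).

Q = 5; profit = $11

Tabulate TR − TC: Q=0: -171; Q=1: -127; Q=2: -83; Q=3: -40; Q=4: -6; Q=5: 11; Q=6: 4.
Profit is maximized at Q = 5. AVC there is 83/5 = $16.60 ≤ P, so producing beats shutting down (which would give -$171).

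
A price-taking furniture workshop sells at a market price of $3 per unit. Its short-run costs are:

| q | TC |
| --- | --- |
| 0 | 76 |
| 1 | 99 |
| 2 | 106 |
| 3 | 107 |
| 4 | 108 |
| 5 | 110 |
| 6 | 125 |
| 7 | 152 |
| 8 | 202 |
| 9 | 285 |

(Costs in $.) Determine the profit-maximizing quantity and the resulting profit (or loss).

Profit at each row (π = 3q − TC): q=0: -76; q=1: -96; q=2: -100; q=3: -98; q=4: -96; q=5: -95; q=6: -107; q=7: -131; q=8: -178; q=9: -258.
Profit is highest at q = 0. Equivalently, the lowest AVC in the table is 34/5 ≈ $6.80 at q = 5, and P = $3 falls below it — price never covers variable cost, so the firm shuts down and loses only its fixed cost.

q = 0 (shut down); profit = -$76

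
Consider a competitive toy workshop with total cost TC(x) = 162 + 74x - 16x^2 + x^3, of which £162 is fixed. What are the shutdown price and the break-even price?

Shutdown price = min AVC. AVC = 74 - 16x + x^2, with vertex at x = 8 and minimum £10.
ATC = 162/x + 74 - 16x + x^2. Setting dATC/dx = −162/x^2 − 16 + 2x = 0 gives x = 9 (since 2·9^3 − 16·9^2 = 162).
min ATC = 162/9 + 74 − 16·9 + 9^2 = £29. That is the break-even price.
For £10 ≤ P < £29 the firm produces at a loss; below £10 it shuts down.

Shutdown price = £10; break-even price = £29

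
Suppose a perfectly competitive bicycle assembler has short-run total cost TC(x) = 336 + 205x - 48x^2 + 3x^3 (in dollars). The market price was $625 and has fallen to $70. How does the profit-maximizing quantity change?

AVC = 205 - 48x + 3x^2, minimized at x = 8 where min AVC = $13. MC = 205 - 96x + 9x^2.
At P = $625 ≥ min AVC, set P = MC on the rising branch: x = 14.
At P = $70 ≥ min AVC, set P = MC: x = 9. The firm stays open but cuts output.

Output falls from 14 to 9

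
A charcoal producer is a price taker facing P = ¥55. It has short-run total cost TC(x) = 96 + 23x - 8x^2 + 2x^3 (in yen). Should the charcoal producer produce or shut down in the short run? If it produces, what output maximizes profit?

Produce at x = 4

From TC, MC = TC'(x) = 23 - 16x + 6x^2 and AVC = VC/x = 23 - 8x + 2x^2.
The AVC parabola has its vertex at x = 8/4 = 2, where AVC = 23 - 8·2 + 2·2^2 = ¥15.
Because ¥55 ≥ ¥15, revenue can cover variable cost; the firm operates.
Solving P = MC: -32 - 16x + 6x^2 = 0 ⇒ x = -4/3 or 4. On the upward-sloping branch, x* = 4.
Check: AVC at x = 4 is ¥23 ≤ P, so revenue covers variable cost.
Profit = P·x − TC = 55·4 − 188 = ¥32.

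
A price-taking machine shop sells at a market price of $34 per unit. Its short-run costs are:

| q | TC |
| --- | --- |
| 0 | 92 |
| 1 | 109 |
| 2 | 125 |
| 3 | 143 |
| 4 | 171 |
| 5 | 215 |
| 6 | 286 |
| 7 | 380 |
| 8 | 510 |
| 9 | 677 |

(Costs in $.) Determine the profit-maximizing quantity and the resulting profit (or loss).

Tabulate TR − TC: q=0: -92; q=1: -75; q=2: -57; q=3: -41; q=4: -35; q=5: -45; q=6: -82; q=7: -142; q=8: -238; q=9: -371.
Profit is maximized at q = 4. AVC there is 79/4 = $19.75 ≤ P, so producing beats shutting down (which would give -$92).

q = 4; profit = -$35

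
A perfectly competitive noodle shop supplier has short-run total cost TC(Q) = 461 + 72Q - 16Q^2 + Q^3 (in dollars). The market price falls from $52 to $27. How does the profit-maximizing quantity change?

MC = 72 - 32Q + 3Q^2; the shutdown threshold is min AVC = $8 (at Q = 8).
With P = $52 above the shutdown price, P = MC gives Q = 10.
At P = $27 ≥ min AVC, set P = MC: Q = 9. The firm stays open but cuts output.

Output falls from 10 to 9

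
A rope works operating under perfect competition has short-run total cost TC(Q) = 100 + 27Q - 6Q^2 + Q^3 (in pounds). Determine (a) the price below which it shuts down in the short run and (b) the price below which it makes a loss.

Shutdown price = £18; break-even price = £42

Shutdown price = min AVC. AVC = 27 - 6Q + Q^2, with vertex at Q = 3 and minimum £18.
ATC = 100/Q + 27 - 6Q + Q^2. Setting dATC/dQ = −100/Q^2 − 6 + 2Q = 0 gives Q = 5 (since 2·5^3 − 6·5^2 = 100).
min ATC = 100/5 + 27 − 6·5 + 5^2 = £42. That is the break-even price.
For £18 ≤ P < £42 the firm produces at a loss; below £18 it shuts down.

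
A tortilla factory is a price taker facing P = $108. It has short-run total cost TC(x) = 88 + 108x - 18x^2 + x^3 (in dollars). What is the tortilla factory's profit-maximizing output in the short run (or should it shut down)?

Produce at x = 12

From TC, MC = TC'(x) = 108 - 36x + 3x^2 and AVC = VC/x = 108 - 18x + x^2.
AVC is minimized where dAVC/dx = -18 + 2x = 0, at x = 9; min AVC = 108 - 18·9 + 9^2 = $27.
Because $108 ≥ $27, revenue can cover variable cost; the firm operates.
P = MC gives -36x + 3x^2 = 0, with roots 0 and 12. Take the larger (rising MC): x* = 12.
Check: AVC at x = 12 is $36 ≤ P, so revenue covers variable cost.
Profit = P·x − TC = 108·12 − 520 = $776.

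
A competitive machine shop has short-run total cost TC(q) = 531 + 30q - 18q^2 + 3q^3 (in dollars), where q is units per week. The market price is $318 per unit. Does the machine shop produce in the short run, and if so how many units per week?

Produce at q = 8

From TC, MC = TC'(q) = 30 - 36q + 9q^2 and AVC = VC/q = 30 - 18q + 3q^2.
AVC hits its minimum where MC = AVC, at q = 3, giving min AVC = 30 - 18·3 + 3·3^2 = $3.
Because $318 ≥ $3, revenue can cover variable cost; the firm operates.
Solving P = MC: -288 - 36q + 9q^2 = 0 ⇒ q = -4 or 8. On the upward-sloping branch, q* = 8.
Check: AVC at q = 8 is $78 ≤ P, so revenue covers variable cost.
Profit = P·q − TC = 318·8 − 1155 = $1389.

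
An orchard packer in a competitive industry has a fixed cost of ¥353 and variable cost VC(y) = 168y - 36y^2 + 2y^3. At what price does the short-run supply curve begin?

The firm shuts down when price falls below the minimum of average variable cost. AVC = VC/y = 168 - 36y + 2y^2.
dAVC/dy = -36 + 4y = 0 gives y = 9. min AVC = 168 - 36·9 + 2·9^2 = 6.
For P < ¥6 the firm produces nothing.

¥6 per unit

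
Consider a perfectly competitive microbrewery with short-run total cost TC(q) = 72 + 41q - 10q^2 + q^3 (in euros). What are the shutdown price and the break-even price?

AVC = 41 - 10q + q^2; minimized at q = 5, giving min AVC = €16. That is the shutdown price.
ATC = 72/q + 41 - 10q + q^2. Setting dATC/dq = −72/q^2 − 10 + 2q = 0 gives q = 6 (since 2·6^3 − 10·6^2 = 72).
min ATC = 72/6 + 41 − 10·6 + 6^2 = €29. That is the break-even price.
Between these two prices the firm operates at a loss; above €29 it earns a profit.

Shutdown price = €16; break-even price = €29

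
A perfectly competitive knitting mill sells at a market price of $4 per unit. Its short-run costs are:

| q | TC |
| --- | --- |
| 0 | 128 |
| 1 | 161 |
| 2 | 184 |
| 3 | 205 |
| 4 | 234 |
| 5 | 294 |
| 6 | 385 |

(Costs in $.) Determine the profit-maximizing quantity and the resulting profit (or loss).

Compute π = P·q − TC at each output: q=0: -128; q=1: -157; q=2: -176; q=3: -193; q=4: -218; q=5: -274; q=6: -361.
Profit is highest at q = 0. Equivalently, the lowest AVC in the table is 77/3 ≈ $25.67 at q = 3, and P = $4 falls below it — price never covers variable cost, so the firm shuts down and loses only its fixed cost.

q = 0 (shut down); profit = -$128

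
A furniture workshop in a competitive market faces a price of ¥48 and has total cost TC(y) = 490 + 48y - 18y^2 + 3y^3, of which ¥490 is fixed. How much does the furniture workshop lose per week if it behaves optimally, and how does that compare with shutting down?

Profit = -¥394 at y = 4

AVC = 48 - 18y + 3y^2; min AVC = ¥21 at y = 3. Since P = ¥48 ≥ min AVC, the firm produces.
MC = 48 - 36y + 9y^2. Setting P = MC and taking the root on the rising branch gives y* = 4.
TR = 48·4 = 192. TC = 490 + 96 = 586. Profit = 192 − 586 = -¥394.
That loss of ¥394 beats the ¥490 the firm would lose by shutting down; producing recovers ¥96 of fixed cost.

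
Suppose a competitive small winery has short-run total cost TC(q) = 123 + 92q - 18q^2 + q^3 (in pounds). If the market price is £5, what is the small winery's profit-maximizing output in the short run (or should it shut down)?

From TC, MC = TC'(q) = 92 - 36q + 3q^2 and AVC = VC/q = 92 - 18q + q^2.
AVC hits its minimum where MC = AVC, at q = 9, giving min AVC = 92 - 18·9 + 9^2 = £11.
Since P = £5 < min AVC = £11, price fails to cover variable cost at any output.
The firm minimizes its loss by shutting down and losing only its fixed cost of £123.

Shut down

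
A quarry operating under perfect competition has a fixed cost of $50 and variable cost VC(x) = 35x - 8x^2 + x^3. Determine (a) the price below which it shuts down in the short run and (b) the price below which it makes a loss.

Shutdown price = min AVC. AVC = 35 - 8x + x^2, with vertex at x = 4 and minimum $19.
ATC = 50/x + 35 - 8x + x^2. Setting dATC/dx = −50/x^2 − 8 + 2x = 0 gives x = 5 (since 2·5^3 − 8·5^2 = 50).
min ATC = 50/5 + 35 − 8·5 + 5^2 = $30. That is the break-even price.
Between these two prices the firm operates at a loss; above $30 it earns a profit.

Shutdown price = $19; break-even price = $30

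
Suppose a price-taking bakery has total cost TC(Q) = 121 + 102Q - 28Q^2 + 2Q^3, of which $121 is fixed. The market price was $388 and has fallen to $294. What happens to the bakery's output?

Output falls from 13 to 12

MC = 102 - 56Q + 6Q^2; the shutdown threshold is min AVC = $4 (at Q = 7).
At P = $388 ≥ min AVC, set P = MC on the rising branch: Q = 13.
At P = $294 ≥ min AVC, set P = MC: Q = 12. The firm stays open but cuts output.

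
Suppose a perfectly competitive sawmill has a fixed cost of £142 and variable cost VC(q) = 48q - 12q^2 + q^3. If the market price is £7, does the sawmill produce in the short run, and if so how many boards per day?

Strip out fixed cost: VC = 48q - 12q^2 + q^3. Then AVC = 48 - 12q + q^2 and MC = 48 - 24q + 3q^2.
AVC hits its minimum where MC = AVC, at q = 6, giving min AVC = 48 - 12·6 + 6^2 = £12.
With P < min AVC (£7 < £12), every unit sold adds to the loss.
The firm minimizes its loss by shutting down and losing only its fixed cost of £142.

Shut down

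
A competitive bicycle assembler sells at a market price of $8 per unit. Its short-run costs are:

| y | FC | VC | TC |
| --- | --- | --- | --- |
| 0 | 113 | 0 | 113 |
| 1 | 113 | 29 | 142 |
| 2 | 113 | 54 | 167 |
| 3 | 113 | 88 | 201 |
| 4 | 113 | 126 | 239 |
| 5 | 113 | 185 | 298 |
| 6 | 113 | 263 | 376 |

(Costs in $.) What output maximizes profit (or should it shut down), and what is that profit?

y = 0 (shut down); profit = -$113

Profit at each row (π = 8y − TC): y=0: -113; y=1: -134; y=2: -151; y=3: -177; y=4: -207; y=5: -258; y=6: -328.
Profit is highest at y = 0. Equivalently, the lowest AVC in the table is 54/2 ≈ $27 at y = 2, and P = $8 falls below it — price never covers variable cost, so the firm shuts down and loses only its fixed cost.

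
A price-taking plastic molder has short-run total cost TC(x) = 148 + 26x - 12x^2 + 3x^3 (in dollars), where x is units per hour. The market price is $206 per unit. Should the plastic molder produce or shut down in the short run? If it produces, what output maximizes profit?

Produce at x = 6

Strip out fixed cost: VC = 26x - 12x^2 + 3x^3. Then AVC = 26 - 12x + 3x^2 and MC = 26 - 24x + 9x^2.
AVC is minimized where dAVC/dx = -12 + 6x = 0, at x = 2; min AVC = 26 - 12·2 + 3·2^2 = $14.
Since P = $206 ≥ min AVC = $14, price covers variable cost and the firm should produce.
P = MC gives -180 - 24x + 9x^2 = 0, with roots -10/3 and 6. Take the larger (rising MC): x* = 6.
Check: AVC at x = 6 is $62 ≤ P, so revenue covers variable cost.
Profit = P·x − TC = 206·6 − 520 = $716.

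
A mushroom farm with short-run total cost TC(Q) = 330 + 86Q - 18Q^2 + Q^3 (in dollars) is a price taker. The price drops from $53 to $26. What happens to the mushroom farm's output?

Output falls from 11 to 10

MC = 86 - 36Q + 3Q^2; the shutdown threshold is min AVC = $5 (at Q = 9).
With P = $53 above the shutdown price, P = MC gives Q = 11.
At P = $26 ≥ min AVC, set P = MC: Q = 10. The firm stays open but cuts output.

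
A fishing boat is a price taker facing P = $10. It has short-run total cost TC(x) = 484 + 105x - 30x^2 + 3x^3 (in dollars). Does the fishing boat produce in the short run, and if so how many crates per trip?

Shut down

Variable cost is VC = 105x - 30x^2 + 3x^3, so AVC = VC/x = 105 - 30x + 3x^2 and MC = dTC/dx = 105 - 60x + 9x^2.
AVC hits its minimum where MC = AVC, at x = 5, giving min AVC = 105 - 30·5 + 3·5^2 = $30.
Since P = $10 < min AVC = $30, price fails to cover variable cost at any output.
Shutting down limits the loss to fixed cost, $484.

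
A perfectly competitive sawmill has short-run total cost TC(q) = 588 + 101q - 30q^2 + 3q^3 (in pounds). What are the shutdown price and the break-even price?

Shutdown price = £26; break-even price = £122

Shutdown price = min AVC. AVC = 101 - 30q + 3q^2, with vertex at q = 5 and minimum £26.
ATC = 588/q + 101 - 30q + 3q^2. Setting dATC/dq = −588/q^2 − 30 + 6q = 0 gives q = 7 (since 6·7^3 − 30·7^2 = 588).
min ATC = 588/7 + 101 − 30·7 + 3·7^2 = £122. That is the break-even price.
For £26 ≤ P < £122 the firm produces at a loss; below £26 it shuts down.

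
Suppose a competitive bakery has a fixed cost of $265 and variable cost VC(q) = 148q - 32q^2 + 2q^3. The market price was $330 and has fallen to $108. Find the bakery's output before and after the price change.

Output falls from 13 to 10

MC = 148 - 64q + 6q^2; the shutdown threshold is min AVC = $20 (at q = 8).
With P = $330 above the shutdown price, P = MC gives q = 13.
At P = $108 ≥ min AVC, set P = MC: q = 10. The firm stays open but cuts output.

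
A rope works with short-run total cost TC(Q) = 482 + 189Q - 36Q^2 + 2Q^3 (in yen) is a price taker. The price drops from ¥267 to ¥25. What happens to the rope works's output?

Output falls from 13 to 0 (the firm shuts down)

AVC = 189 - 36Q + 2Q^2, minimized at Q = 9 where min AVC = ¥27. MC = 189 - 72Q + 6Q^2.
At P = ¥267 ≥ min AVC, set P = MC on the rising branch: Q = 13.
At P = ¥25 < min AVC = ¥27, price no longer covers variable cost at any output, so the firm shuts down: Q = 0.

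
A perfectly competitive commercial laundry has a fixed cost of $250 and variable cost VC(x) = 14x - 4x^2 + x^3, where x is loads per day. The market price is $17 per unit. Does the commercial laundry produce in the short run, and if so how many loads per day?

Produce at x = 3

From TC, MC = TC'(x) = 14 - 8x + 3x^2 and AVC = VC/x = 14 - 4x + x^2.
AVC is minimized where dAVC/dx = -4 + 2x = 0, at x = 2; min AVC = 14 - 4·2 + 2^2 = $10.
P = $17 exceeds min AVC = $10, so the firm stays open.
Solving P = MC: -3 - 8x + 3x^2 = 0 ⇒ x = -1/3 or 3. On the upward-sloping branch, x* = 3.
Check: AVC at x = 3 is $11 ≤ P, so revenue covers variable cost.
Profit = P·x − TC = 17·3 − 283 = -$232, a loss, but smaller than the $250 fixed cost the firm would lose by shutting down.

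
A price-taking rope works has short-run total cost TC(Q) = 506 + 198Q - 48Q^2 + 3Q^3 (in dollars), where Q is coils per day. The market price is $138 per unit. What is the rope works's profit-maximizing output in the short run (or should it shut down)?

From TC, MC = TC'(Q) = 198 - 96Q + 9Q^2 and AVC = VC/Q = 198 - 48Q + 3Q^2.
The AVC parabola has its vertex at Q = 48/6 = 8, where AVC = 198 - 48·8 + 3·8^2 = $6.
P = $138 exceeds min AVC = $6, so the firm stays open.
Solving P = MC: 60 - 96Q + 9Q^2 = 0 ⇒ Q = 2/3 or 10. On the upward-sloping branch, Q* = 10.
Check: AVC at Q = 10 is $18 ≤ P, so revenue covers variable cost.
Profit = P·Q − TC = 138·10 − 686 = $694.

Produce at Q = 10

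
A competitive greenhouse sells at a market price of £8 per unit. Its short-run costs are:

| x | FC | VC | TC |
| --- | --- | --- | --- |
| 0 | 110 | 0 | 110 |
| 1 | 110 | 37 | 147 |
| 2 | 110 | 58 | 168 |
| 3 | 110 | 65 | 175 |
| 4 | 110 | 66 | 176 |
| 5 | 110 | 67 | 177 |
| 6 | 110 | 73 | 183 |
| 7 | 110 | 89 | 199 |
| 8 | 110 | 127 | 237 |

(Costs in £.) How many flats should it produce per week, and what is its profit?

Profit at each row (π = 8x − TC): x=0: -110; x=1: -139; x=2: -152; x=3: -151; x=4: -144; x=5: -137; x=6: -135; x=7: -143; x=8: -173.
Profit is highest at x = 0. Equivalently, the lowest AVC in the table is 73/6 ≈ £12.17 at x = 6, and P = £8 falls below it — price never covers variable cost, so the firm shuts down and loses only its fixed cost.

x = 0 (shut down); profit = -£110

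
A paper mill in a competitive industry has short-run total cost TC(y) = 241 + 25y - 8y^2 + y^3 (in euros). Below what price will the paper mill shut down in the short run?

€9 per unit

The firm shuts down when price falls below the minimum of average variable cost. AVC = VC/y = 25 - 8y + y^2.
dAVC/dy = -8 + 2y = 0 gives y = 4. min AVC = 25 - 8·4 + 4^2 = 9.
The firm shuts down for any P below €9.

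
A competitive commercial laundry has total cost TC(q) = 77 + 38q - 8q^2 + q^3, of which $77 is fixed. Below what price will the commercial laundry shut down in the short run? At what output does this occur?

The firm shuts down when price falls below the minimum of average variable cost. AVC = VC/q = 38 - 8q + q^2.
At the minimum of AVC, MC = AVC. MC = 38 - 16q + 3q^2; setting MC = AVC gives 2q^2 - 8q = 0, so q = 4. min AVC = 22.
So the shutdown price is $22.

$22 per unit, at q = 4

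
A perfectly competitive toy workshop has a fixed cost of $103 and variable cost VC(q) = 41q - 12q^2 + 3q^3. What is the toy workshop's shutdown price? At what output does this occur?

$29 per unit, at q = 2

The shutdown price is the minimum of AVC. VC = 41q - 12q^2 + 3q^3, so AVC = 41 - 12q + 3q^2.
At the minimum of AVC, MC = AVC. MC = 41 - 24q + 9q^2; setting MC = AVC gives 6q^2 - 12q = 0, so q = 2. min AVC = 29.
For P < $29 the firm produces nothing.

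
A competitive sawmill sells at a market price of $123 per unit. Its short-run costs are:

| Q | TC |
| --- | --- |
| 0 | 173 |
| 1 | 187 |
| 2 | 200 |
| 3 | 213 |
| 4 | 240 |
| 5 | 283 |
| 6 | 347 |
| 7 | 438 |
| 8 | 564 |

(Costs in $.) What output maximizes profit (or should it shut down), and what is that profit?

Q = 7; profit = $423

Tabulate TR − TC: Q=0: -173; Q=1: -64; Q=2: 46; Q=3: 156; Q=4: 252; Q=5: 332; Q=6: 391; Q=7: 423; Q=8: 420.
Profit is maximized at Q = 7. AVC there is 265/7 = $37.86 ≤ P, so producing beats shutting down (which would give -$173).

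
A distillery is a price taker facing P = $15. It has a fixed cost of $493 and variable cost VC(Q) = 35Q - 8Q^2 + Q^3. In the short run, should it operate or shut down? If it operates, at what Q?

Strip out fixed cost: VC = 35Q - 8Q^2 + Q^3. Then AVC = 35 - 8Q + Q^2 and MC = 35 - 16Q + 3Q^2.
The AVC parabola has its vertex at Q = 8/2 = 4, where AVC = 35 - 8·4 + 4^2 = $19.
Since P = $15 < min AVC = $19, price fails to cover variable cost at any output.
Best response: produce nothing and absorb the $493 fixed cost.

Shut down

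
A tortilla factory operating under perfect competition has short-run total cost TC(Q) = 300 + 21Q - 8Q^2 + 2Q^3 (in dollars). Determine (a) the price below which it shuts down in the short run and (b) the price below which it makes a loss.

AVC = 21 - 8Q + 2Q^2; minimized at Q = 2, giving min AVC = $13. That is the shutdown price.
ATC = 300/Q + 21 - 8Q + 2Q^2. Setting dATC/dQ = −300/Q^2 − 8 + 4Q = 0 gives Q = 5 (since 4·5^3 − 8·5^2 = 300).
min ATC = 300/5 + 21 − 8·5 + 2·5^2 = $91. That is the break-even price.
Between these two prices the firm operates at a loss; above $91 it earns a profit.

Shutdown price = $13; break-even price = $91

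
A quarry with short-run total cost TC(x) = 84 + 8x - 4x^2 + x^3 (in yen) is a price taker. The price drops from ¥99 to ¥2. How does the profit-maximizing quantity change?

AVC = 8 - 4x + x^2, minimized at x = 2 where min AVC = ¥4. MC = 8 - 8x + 3x^2.
With P = ¥99 above the shutdown price, P = MC gives x = 7.
At P = ¥2 < min AVC = ¥4, price no longer covers variable cost at any output, so the firm shuts down: x = 0.

Output falls from 7 to 0 (the firm shuts down)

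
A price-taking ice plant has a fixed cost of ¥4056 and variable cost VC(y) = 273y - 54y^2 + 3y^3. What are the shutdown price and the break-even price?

Shutdown price = min AVC. AVC = 273 - 54y + 3y^2, with vertex at y = 9 and minimum ¥30.
ATC = 4056/y + 273 - 54y + 3y^2. Setting dATC/dy = −4056/y^2 − 54 + 6y = 0 gives y = 13 (since 6·13^3 − 54·13^2 = 4056).
min ATC = 4056/13 + 273 − 54·13 + 3·13^2 = ¥390. That is the break-even price.
For ¥30 ≤ P < ¥390 the firm produces at a loss; below ¥30 it shuts down.

Shutdown price = ¥30; break-even price = ¥390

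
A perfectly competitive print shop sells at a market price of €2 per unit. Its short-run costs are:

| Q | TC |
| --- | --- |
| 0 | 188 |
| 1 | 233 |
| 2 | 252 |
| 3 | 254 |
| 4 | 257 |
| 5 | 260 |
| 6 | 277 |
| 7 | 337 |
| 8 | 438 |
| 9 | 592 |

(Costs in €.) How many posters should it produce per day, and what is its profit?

Tabulate TR − TC: Q=0: -188; Q=1: -231; Q=2: -248; Q=3: -248; Q=4: -249; Q=5: -250; Q=6: -265; Q=7: -323; Q=8: -422; Q=9: -574.
Profit is highest at Q = 0. Equivalently, the lowest AVC in the table is 72/5 ≈ €14.40 at Q = 5, and P = €2 falls below it — price never covers variable cost, so the firm shuts down and loses only its fixed cost.

Q = 0 (shut down); profit = -€188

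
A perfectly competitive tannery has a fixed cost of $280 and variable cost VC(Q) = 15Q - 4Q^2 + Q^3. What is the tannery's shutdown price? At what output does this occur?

The shutdown price is the minimum of AVC. VC = 15Q - 4Q^2 + Q^3, so AVC = 15 - 4Q + Q^2.
dAVC/dQ = -4 + 2Q = 0 gives Q = 2. min AVC = 15 - 4·2 + 2^2 = 11.
The firm shuts down for any P below $11.

$11 per unit, at Q = 2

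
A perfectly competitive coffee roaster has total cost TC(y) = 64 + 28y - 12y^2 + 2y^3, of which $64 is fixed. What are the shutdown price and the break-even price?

AVC = 28 - 12y + 2y^2; minimized at y = 3, giving min AVC = $10. That is the shutdown price.
ATC = 64/y + 28 - 12y + 2y^2. Setting dATC/dy = −64/y^2 − 12 + 4y = 0 gives y = 4 (since 4·4^3 − 12·4^2 = 64).
min ATC = 64/4 + 28 − 12·4 + 2·4^2 = $28. That is the break-even price.
For $10 ≤ P < $28 the firm produces at a loss; below $10 it shuts down.

Shutdown price = $10; break-even price = $28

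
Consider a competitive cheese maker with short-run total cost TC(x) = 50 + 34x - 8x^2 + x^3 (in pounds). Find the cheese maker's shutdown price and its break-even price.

Shutdown price = min AVC. AVC = 34 - 8x + x^2, with vertex at x = 4 and minimum £18.
ATC = 50/x + 34 - 8x + x^2. Setting dATC/dx = −50/x^2 − 8 + 2x = 0 gives x = 5 (since 2·5^3 − 8·5^2 = 50).
min ATC = 50/5 + 34 − 8·5 + 5^2 = £29. That is the break-even price.
Between these two prices the firm operates at a loss; above £29 it earns a profit.

Shutdown price = £18; break-even price = £29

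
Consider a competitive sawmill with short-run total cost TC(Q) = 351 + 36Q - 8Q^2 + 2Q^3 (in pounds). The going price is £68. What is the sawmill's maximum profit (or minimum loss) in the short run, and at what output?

AVC = 36 - 8Q + 2Q^2; min AVC = £28 at Q = 2. Since P = £68 ≥ min AVC, the firm produces.
With MC = 36 - 16Q + 6Q^2, P = MC on the upward-sloping part at Q* = 4.
TR = 68·4 = 272. TC = 351 + 144 = 495. Profit = 272 − 495 = -£223.
That loss of £223 beats the £351 the firm would lose by shutting down; producing recovers £128 of fixed cost.

Profit = -£223 at Q = 4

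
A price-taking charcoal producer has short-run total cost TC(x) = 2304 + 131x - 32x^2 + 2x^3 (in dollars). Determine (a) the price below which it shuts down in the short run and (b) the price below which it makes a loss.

Shutdown price = $3; break-even price = $227

Shutdown price = min AVC. AVC = 131 - 32x + 2x^2, with vertex at x = 8 and minimum $3.
ATC = 2304/x + 131 - 32x + 2x^2. Setting dATC/dx = −2304/x^2 − 32 + 4x = 0 gives x = 12 (since 4·12^3 − 32·12^2 = 2304).
min ATC = 2304/12 + 131 − 32·12 + 2·12^2 = $227. That is the break-even price.
For $3 ≤ P < $227 the firm produces at a loss; below $3 it shuts down.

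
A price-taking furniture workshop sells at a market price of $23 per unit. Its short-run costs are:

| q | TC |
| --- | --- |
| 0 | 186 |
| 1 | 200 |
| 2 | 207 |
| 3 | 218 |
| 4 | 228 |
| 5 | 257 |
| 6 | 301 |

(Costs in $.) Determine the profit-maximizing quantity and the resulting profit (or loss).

Tabulate TR − TC: q=0: -186; q=1: -177; q=2: -161; q=3: -149; q=4: -136; q=5: -142; q=6: -163.
Profit is maximized at q = 4. AVC there is 42/4 = $10.50 ≤ P, so producing beats shutting down (which would give -$186).

q = 4; profit = -$136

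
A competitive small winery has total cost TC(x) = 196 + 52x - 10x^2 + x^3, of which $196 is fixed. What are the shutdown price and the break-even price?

Shutdown price = $27; break-even price = $59

Shutdown price = min AVC. AVC = 52 - 10x + x^2, with vertex at x = 5 and minimum $27.
ATC = 196/x + 52 - 10x + x^2. Setting dATC/dx = −196/x^2 − 10 + 2x = 0 gives x = 7 (since 2·7^3 − 10·7^2 = 196).
min ATC = 196/7 + 52 − 10·7 + 7^2 = $59. That is the break-even price.
For $27 ≤ P < $59 the firm produces at a loss; below $27 it shuts down.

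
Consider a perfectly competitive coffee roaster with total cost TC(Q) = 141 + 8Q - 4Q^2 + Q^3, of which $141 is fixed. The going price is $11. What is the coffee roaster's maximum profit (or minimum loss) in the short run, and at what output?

Profit = -$123 at Q = 3

AVC = 8 - 4Q + Q^2; min AVC = $4 at Q = 2. Since P = $11 ≥ min AVC, the firm produces.
MC = 8 - 8Q + 3Q^2. Setting P = MC and taking the root on the rising branch gives Q* = 3.
TR = 11·3 = 33. TC = 141 + 15 = 156. Profit = 33 − 156 = -$123.
Shutting down would mean losing the fixed cost of $141, so operating at a loss of $123 is better by $18.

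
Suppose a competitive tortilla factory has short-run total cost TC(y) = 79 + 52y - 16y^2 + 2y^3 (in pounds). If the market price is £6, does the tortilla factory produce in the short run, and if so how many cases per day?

Shut down

Variable cost is VC = 52y - 16y^2 + 2y^3, so AVC = VC/y = 52 - 16y + 2y^2 and MC = dTC/dy = 52 - 32y + 6y^2.
AVC hits its minimum where MC = AVC, at y = 4, giving min AVC = 52 - 16·4 + 2·4^2 = £20.
Since P = £6 < min AVC = £20, price fails to cover variable cost at any output.
Best response: produce nothing and absorb the £79 fixed cost.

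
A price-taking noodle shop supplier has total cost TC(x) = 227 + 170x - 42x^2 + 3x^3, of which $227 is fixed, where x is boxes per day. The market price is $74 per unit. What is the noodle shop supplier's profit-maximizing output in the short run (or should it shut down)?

From TC, MC = TC'(x) = 170 - 84x + 9x^2 and AVC = VC/x = 170 - 42x + 3x^2.
AVC is minimized where dAVC/dx = -42 + 6x = 0, at x = 7; min AVC = 170 - 42·7 + 3·7^2 = $23.
Because $74 ≥ $23, revenue can cover variable cost; the firm operates.
Solving P = MC: 96 - 84x + 9x^2 = 0 ⇒ x = 4/3 or 8. On the upward-sloping branch, x* = 8.
Check: AVC at x = 8 is $26 ≤ P, so revenue covers variable cost.
Profit = P·x − TC = 74·8 − 435 = $157.

Produce at x = 8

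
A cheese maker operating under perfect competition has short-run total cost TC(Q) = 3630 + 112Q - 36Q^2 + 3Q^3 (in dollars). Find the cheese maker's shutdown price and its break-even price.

Shutdown price = $4; break-even price = $409

AVC = 112 - 36Q + 3Q^2; minimized at Q = 6, giving min AVC = $4. That is the shutdown price.
ATC = 3630/Q + 112 - 36Q + 3Q^2. Setting dATC/dQ = −3630/Q^2 − 36 + 6Q = 0 gives Q = 11 (since 6·11^3 − 36·11^2 = 3630).
min ATC = 3630/11 + 112 − 36·11 + 3·11^2 = $409. That is the break-even price.
Between these two prices the firm operates at a loss; above $409 it earns a profit.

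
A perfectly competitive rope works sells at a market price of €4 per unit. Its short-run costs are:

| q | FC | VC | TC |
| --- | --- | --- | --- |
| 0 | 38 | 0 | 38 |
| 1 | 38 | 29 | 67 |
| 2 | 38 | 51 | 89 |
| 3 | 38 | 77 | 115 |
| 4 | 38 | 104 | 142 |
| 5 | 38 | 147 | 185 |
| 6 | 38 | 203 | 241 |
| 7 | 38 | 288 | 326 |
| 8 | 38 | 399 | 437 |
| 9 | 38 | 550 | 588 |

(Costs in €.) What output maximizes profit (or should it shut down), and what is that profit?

q = 0 (shut down); profit = -€38

Profit at each row (π = 4q − TC): q=0: -38; q=1: -63; q=2: -81; q=3: -103; q=4: -126; q=5: -165; q=6: -217; q=7: -298; q=8: -405; q=9: -552.
Profit is highest at q = 0. Equivalently, the lowest AVC in the table is 51/2 ≈ €25.50 at q = 2, and P = €4 falls below it — price never covers variable cost, so the firm shuts down and loses only its fixed cost.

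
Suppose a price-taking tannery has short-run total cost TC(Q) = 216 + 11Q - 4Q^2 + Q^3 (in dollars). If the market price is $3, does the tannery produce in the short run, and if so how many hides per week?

Strip out fixed cost: VC = 11Q - 4Q^2 + Q^3. Then AVC = 11 - 4Q + Q^2 and MC = 11 - 8Q + 3Q^2.
The AVC parabola has its vertex at Q = 4/2 = 2, where AVC = 11 - 4·2 + 2^2 = $7.
Since P = $3 < min AVC = $7, price fails to cover variable cost at any output.
The firm minimizes its loss by shutting down and losing only its fixed cost of $216.

Shut down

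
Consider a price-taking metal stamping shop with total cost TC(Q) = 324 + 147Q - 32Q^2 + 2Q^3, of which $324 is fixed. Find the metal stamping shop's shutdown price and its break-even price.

AVC = 147 - 32Q + 2Q^2; minimized at Q = 8, giving min AVC = $19. That is the shutdown price.
ATC = 324/Q + 147 - 32Q + 2Q^2. Setting dATC/dQ = −324/Q^2 − 32 + 4Q = 0 gives Q = 9 (since 4·9^3 − 32·9^2 = 324).
min ATC = 324/9 + 147 − 32·9 + 2·9^2 = $57. That is the break-even price.
Between these two prices the firm operates at a loss; above $57 it earns a profit.

Shutdown price = $19; break-even price = $57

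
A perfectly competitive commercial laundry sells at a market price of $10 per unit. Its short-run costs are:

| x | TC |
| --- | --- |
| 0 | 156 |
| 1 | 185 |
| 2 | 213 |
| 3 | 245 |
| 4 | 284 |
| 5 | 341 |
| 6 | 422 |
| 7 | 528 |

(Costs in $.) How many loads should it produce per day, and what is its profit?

Compute π = P·x − TC at each output: x=0: -156; x=1: -175; x=2: -193; x=3: -215; x=4: -244; x=5: -291; x=6: -362; x=7: -458.
Profit is highest at x = 0. Equivalently, the lowest AVC in the table is 57/2 ≈ $28.50 at x = 2, and P = $10 falls below it — price never covers variable cost, so the firm shuts down and loses only its fixed cost.

x = 0 (shut down); profit = -$156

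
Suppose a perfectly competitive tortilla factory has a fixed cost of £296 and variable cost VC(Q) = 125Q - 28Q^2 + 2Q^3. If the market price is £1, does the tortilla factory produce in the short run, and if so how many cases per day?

Shut down

Variable cost is VC = 125Q - 28Q^2 + 2Q^3, so AVC = VC/Q = 125 - 28Q + 2Q^2 and MC = dTC/dQ = 125 - 56Q + 6Q^2.
AVC is minimized where dAVC/dQ = -28 + 4Q = 0, at Q = 7; min AVC = 125 - 28·7 + 2·7^2 = £27.
Since P = £1 < min AVC = £27, price fails to cover variable cost at any output.
The firm minimizes its loss by shutting down and losing only its fixed cost of £296.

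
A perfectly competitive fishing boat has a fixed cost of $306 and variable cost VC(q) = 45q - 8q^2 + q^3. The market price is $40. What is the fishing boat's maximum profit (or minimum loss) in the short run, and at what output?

Profit = -$256 at q = 5

AVC = 45 - 8q + q^2; min AVC = $29 at q = 4. Since P = $40 ≥ min AVC, the firm produces.
MC = 45 - 16q + 3q^2. Setting P = MC and taking the root on the rising branch gives q* = 5.
TR = 40·5 = 200. TC = 306 + 150 = 456. Profit = 200 − 456 = -$256.
Shutting down would mean losing the fixed cost of $306, so operating at a loss of $256 is better by $50.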